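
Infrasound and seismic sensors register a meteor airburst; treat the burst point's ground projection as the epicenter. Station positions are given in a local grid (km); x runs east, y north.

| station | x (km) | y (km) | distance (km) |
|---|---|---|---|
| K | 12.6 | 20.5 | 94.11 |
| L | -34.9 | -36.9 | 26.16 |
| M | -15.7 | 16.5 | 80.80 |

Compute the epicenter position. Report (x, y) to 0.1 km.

Circle about each station: (x − 12.6)² + (y − 20.5)² = 94.11²; (x + 34.9)² + (y + 36.9)² = 26.16²; (x + 15.7)² + (y − 16.5)² = 80.80².
Subtracting pairs of circle equations eliminates x²+y² and gives linear equations (the radical axes):
-95.0 x − 114.8 y = 10172.96
-56.6 x − 8.0 y = 2267.78
Solving the 2×2 system: x ≈ -31.2, y ≈ -62.8 km.

-31.2 km east, -62.8 km north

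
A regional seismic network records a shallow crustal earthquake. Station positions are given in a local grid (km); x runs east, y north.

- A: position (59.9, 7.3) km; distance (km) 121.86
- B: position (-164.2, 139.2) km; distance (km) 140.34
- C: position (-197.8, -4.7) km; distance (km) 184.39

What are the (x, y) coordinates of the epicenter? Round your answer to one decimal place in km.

x ≈ -35.6 km, y ≈ 83.0 km

Circle about each station: (x − 59.9)² + (y − 7.3)² = 121.86²; (x + 164.2)² + (y − 139.2)² = 140.34²; (x + 197.8)² + (y + 4.7)² = 184.39².
Subtracting pairs of circle equations eliminates x²+y² and gives linear equations (the radical axes):
-448.2 x + 263.8 y = 37851.52
-515.4 x − 24.0 y = 16355.82
Solving the 2×2 system: x ≈ -35.6, y ≈ 83.0 km.
Check against A (with the unrounded x, y): √((x − 59.9)²+(y − 7.3)²) = 121.86 ≈ 121.86 km. ✓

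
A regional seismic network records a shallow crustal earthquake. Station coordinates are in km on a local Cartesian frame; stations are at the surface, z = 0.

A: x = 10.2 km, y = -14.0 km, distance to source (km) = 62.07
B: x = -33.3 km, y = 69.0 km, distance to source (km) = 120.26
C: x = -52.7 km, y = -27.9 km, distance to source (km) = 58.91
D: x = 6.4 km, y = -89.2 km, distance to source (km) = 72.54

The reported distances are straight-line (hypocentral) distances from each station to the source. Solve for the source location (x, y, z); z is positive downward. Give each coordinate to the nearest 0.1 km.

Each station gives a sphere (x−x_i)² + (y−y_i)² + z² = d_i² (stations at z=0).
Subtracting the A sphere from B and C: z² cancels, leaving linear equations in x and y:
-87.0 x + 166.0 y = -5039.93
-125.8 x − 27.8 y = 3637.96
Solving: x ≈ -19.904, y ≈ -40.793 km (keep extra digits for the depth step; rounded: -19.9, -40.8).
Then from the A sphere: z² = 62.07² − (x − 10.2)² − (y + 14.0)² with x = -19.904, y = -40.793, so z ≈ 47.208 ≈ 47.2 km.

(-19.9, -40.8, 47.2)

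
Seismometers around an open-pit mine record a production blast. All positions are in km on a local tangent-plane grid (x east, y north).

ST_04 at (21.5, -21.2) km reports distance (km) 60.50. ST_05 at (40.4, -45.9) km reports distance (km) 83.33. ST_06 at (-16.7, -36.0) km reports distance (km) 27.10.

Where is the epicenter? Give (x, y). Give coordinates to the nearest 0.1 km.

Circle about each station: (x − 21.5)² + (y + 21.2)² = 60.50²; (x − 40.4)² + (y + 45.9)² = 83.33²; (x + 16.7)² + (y + 36.0)² = 27.10².
Subtracting the ST_04 equation from the ST_05 and ST_06 equations removes the quadratic terms:
37.8 x − 49.4 y = -456.36
-76.4 x − 29.6 y = 3589.04
Solving the 2×2 system: x ≈ -39.0, y ≈ -20.6 km.

-39.0 km east, -20.6 km north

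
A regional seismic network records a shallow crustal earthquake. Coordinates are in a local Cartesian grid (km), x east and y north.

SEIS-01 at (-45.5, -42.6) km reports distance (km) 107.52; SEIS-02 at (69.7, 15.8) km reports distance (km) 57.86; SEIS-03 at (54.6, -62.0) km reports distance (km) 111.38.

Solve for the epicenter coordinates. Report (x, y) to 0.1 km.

Circle about each station: (x + 45.5)² + (y + 42.6)² = 107.52²; (x − 69.7)² + (y − 15.8)² = 57.86²; (x − 54.6)² + (y + 62.0)² = 111.38².
Subtracting the SEIS-01 equation from the SEIS-02 and SEIS-03 equations removes the quadratic terms:
230.4 x + 116.8 y = 9435.49
200.2 x − 38.8 y = 2095.20
Solving the 2×2 system: x ≈ 18.9, y ≈ 43.5 km.

18.9 km east, 43.5 km north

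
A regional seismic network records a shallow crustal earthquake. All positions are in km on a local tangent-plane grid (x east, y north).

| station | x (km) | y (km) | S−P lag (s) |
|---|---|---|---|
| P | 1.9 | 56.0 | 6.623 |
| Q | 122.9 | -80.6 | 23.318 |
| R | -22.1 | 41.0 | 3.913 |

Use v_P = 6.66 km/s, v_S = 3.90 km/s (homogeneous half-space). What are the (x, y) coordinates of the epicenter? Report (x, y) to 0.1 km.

Distance from S−P lag: d = Δt · v_P v_S / (v_P − v_S) = Δt · (6.66·3.90)/(6.66−3.90) ≈ 9.4109·Δt.
So d_P = 62.33, d_Q = 219.44, d_R = 36.82 km.
Circle about each station: (x − 1.9)² + (y − 56.0)² = 62.33²; (x − 122.9)² + (y + 80.6)² = 219.44²; (x + 22.1)² + (y − 41.0)² = 36.82².
Subtracting pairs of circle equations eliminates x²+y² and gives linear equations (the radical axes):
242.0 x − 273.2 y = -25807.72
-48.0 x − 30.0 y = 1559.12
Solving the 2×2 system: x ≈ -58.9, y ≈ 42.3 km.

(-58.9, 42.3)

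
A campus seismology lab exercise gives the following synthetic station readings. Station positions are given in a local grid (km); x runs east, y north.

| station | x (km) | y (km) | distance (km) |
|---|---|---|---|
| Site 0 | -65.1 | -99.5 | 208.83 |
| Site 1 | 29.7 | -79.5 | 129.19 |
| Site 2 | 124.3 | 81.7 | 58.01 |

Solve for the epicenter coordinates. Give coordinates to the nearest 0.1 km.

x ≈ 99.2 km, y ≈ 29.4 km

Circle about each station: (x + 65.1)² + (y + 99.5)² = 208.83²; (x − 29.7)² + (y + 79.5)² = 129.19²; (x − 124.3)² + (y − 81.7)² = 58.01².
Subtracting the Site 0 equation from the Site 1 and Site 2 equations removes the quadratic terms:
189.6 x + 40.0 y = 19983.99
378.8 x + 362.4 y = 48231.93
Solving the 2×2 system: x ≈ 99.2, y ≈ 29.4 km.
Check against Site 0 (with the unrounded x, y): √((x + 65.1)²+(y + 99.5)²) = 208.83 ≈ 208.83 km. ✓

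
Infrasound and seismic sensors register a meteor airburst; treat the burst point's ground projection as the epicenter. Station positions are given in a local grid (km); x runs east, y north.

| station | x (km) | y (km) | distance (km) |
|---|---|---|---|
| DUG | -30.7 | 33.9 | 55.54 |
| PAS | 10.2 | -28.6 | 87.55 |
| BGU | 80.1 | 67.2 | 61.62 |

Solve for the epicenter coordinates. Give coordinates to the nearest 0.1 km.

Circle about each station: (x + 30.7)² + (y − 33.9)² = 55.54²; (x − 10.2)² + (y + 28.6)² = 87.55²; (x − 80.1)² + (y − 67.2)² = 61.62².
Subtracting the DUG equation from the PAS and BGU equations removes the quadratic terms:
81.8 x − 125.0 y = -5750.01
221.6 x + 66.6 y = 8127.82
Solving the 2×2 system: x ≈ 19.1, y ≈ 58.5 km.
Check against DUG (with the unrounded x, y): √((x + 30.7)²+(y − 33.9)²) = 55.54 ≈ 55.54 km. ✓

(19.1, 58.5)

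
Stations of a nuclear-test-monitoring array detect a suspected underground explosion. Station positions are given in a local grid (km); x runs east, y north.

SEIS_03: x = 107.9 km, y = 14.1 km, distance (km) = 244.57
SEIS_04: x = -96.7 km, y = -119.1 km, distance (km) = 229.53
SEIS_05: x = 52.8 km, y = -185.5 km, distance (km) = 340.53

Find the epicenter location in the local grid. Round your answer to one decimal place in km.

Circle about each station: (x − 107.9)² + (y − 14.1)² = 244.57²; (x + 96.7)² + (y + 119.1)² = 229.53²; (x − 52.8)² + (y + 185.5)² = 340.53².
Subtracting the SEIS_03 equation from the SEIS_04 and SEIS_05 equations removes the quadratic terms:
-409.2 x − 266.4 y = 18824.94
-110.2 x − 399.2 y = -30789.33
Solving the 2×2 system: x ≈ -117.3, y ≈ 109.5 km.
Check against SEIS_03 (with the unrounded x, y): √((x − 107.9)²+(y − 14.1)²) = 244.57 ≈ 244.57 km. ✓

x ≈ -117.3 km, y ≈ 109.5 km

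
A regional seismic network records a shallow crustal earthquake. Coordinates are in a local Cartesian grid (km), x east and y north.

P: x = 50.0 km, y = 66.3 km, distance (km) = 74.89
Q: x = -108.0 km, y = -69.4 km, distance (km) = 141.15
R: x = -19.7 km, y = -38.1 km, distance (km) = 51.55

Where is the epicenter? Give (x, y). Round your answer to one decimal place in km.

Circle about each station: (x − 50.0)² + (y − 66.3)² = 74.89²; (x + 108.0)² + (y + 69.4)² = 141.15²; (x + 19.7)² + (y + 38.1)² = 51.55².
Subtracting pairs of circle equations eliminates x²+y² and gives linear equations (the radical axes):
-316.0 x − 271.4 y = -4730.14
-139.4 x − 208.8 y = -2104.88
Solving the 2×2 system: x ≈ 14.8, y ≈ 0.2 km.

(14.8, 0.2)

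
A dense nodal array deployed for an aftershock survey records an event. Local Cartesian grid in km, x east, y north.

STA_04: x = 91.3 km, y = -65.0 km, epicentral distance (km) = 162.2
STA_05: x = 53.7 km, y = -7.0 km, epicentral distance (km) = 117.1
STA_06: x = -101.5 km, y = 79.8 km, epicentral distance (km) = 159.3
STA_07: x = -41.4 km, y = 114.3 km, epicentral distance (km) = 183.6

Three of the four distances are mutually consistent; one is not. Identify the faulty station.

Solve using three stations at a time. Using STA_05, STA_06, STA_07 (subtract circle equations pairwise → linear system) gives (x, y) ≈ (-45.4, -69.2).
Distances from that point to each station vs reported:
  STA_04: calculated 136.7 vs reported 162.2 → residual 25.5 km
  STA_05: calculated 116.9 vs reported 117.1 → residual 0.2 km
  STA_06: calculated 159.2 vs reported 159.3 → residual 0.1 km
  STA_07: calculated 183.5 vs reported 183.6 → residual 0.1 km
STA_05, STA_06, STA_07 are mutually consistent (residuals ≈ 0); STA_04 is off by 25.5 km.

STA_04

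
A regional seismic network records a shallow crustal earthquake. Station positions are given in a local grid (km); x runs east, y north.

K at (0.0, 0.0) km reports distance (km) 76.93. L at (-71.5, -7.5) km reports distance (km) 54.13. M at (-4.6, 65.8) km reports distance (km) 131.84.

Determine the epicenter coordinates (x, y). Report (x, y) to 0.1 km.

Circle about each station: x² + y² = 76.93²; (x + 71.5)² + (y + 7.5)² = 54.13²; (x + 4.6)² + (y − 65.8)² = 131.84².
Subtracting the K equation from the L and M equations removes the quadratic terms:
-143.0 x − 15.0 y = 8156.67
-9.2 x + 131.6 y = -7112.76
Solving the 2×2 system: x ≈ -51.0, y ≈ -57.6 km.

x ≈ -51.0 km, y ≈ -57.6 km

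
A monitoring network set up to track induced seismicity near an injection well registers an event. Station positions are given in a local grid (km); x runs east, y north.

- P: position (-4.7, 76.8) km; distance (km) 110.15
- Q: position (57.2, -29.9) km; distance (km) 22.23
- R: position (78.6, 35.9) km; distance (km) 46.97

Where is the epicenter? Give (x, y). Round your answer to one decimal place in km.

64.5 km east, -8.9 km north

Circle about each station: (x + 4.7)² + (y − 76.8)² = 110.15²; (x − 57.2)² + (y + 29.9)² = 22.23²; (x − 78.6)² + (y − 35.9)² = 46.97².
Subtracting pairs of circle equations eliminates x²+y² and gives linear equations (the radical axes):
123.8 x − 213.4 y = 9884.37
166.6 x − 81.8 y = 11473.28
Solving the 2×2 system: x ≈ 64.5, y ≈ -8.9 km.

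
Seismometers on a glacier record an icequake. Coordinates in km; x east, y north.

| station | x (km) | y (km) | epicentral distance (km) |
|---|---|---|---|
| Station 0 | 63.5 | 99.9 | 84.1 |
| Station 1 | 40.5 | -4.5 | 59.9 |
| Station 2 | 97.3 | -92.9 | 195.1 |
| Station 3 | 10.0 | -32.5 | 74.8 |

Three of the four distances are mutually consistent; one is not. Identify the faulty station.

Station 2

Solve using three stations at a time. Using Station 0, Station 1, Station 3 (subtract circle equations pairwise → linear system) gives (x, y) ≈ (2.7, 41.9).
Distances from that point to each station vs reported:
  Station 0: calculated 84.0 vs reported 84.1 → residual 0.1 km
  Station 1: calculated 59.8 vs reported 59.9 → residual 0.1 km
  Station 2: calculated 164.6 vs reported 195.1 → residual 30.5 km
  Station 3: calculated 74.7 vs reported 74.8 → residual 0.1 km
Station 0, Station 1, Station 3 are mutually consistent (residuals ≈ 0); Station 2 is off by 30.5 km.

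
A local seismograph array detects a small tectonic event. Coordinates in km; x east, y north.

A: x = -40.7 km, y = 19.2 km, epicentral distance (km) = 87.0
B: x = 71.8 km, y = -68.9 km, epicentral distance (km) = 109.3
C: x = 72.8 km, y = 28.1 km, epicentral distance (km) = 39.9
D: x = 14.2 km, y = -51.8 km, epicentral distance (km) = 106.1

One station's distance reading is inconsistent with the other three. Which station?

B

Solve using three stations at a time. Using A, C, D (subtract circle equations pairwise → linear system) gives (x, y) ≈ (40.2, 51.0).
Distances from that point to each station vs reported:
  A: calculated 87.0 vs reported 87.0 → residual 0.0 km
  B: calculated 124.0 vs reported 109.3 → residual 14.7 km
  C: calculated 39.8 vs reported 39.9 → residual 0.1 km
  D: calculated 106.1 vs reported 106.1 → residual 0.0 km
A, C, D are mutually consistent (residuals ≈ 0); B is off by 14.7 km.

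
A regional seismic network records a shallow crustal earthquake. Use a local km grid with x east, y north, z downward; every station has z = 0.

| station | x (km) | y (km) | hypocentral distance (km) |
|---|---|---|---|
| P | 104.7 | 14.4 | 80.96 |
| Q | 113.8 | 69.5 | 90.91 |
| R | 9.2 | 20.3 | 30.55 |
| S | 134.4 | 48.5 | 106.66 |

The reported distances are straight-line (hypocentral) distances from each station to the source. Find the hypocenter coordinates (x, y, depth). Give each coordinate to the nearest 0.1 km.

Each station gives a sphere (x−x_i)² + (y−y_i)² + z² = d_i² (stations at z=0).
Subtracting the P sphere from Q and R: z² cancels, leaving linear equations in x and y:
18.2 x + 110.2 y = 4901.13
-191.0 x + 11.8 y = -5051.50
Solving: x ≈ 28.900, y ≈ 39.702 km (keep extra digits for the depth step; rounded: 28.9, 39.7).
Then from the P sphere: z² = 80.96² − (x − 104.7)² − (y − 14.4)² with x = 28.900, y = 39.702, so z ≈ 12.988 ≈ 13.0 km.
Check against S (with the unrounded solution): distance 106.66 ≈ 106.66 km. ✓

(28.9, 39.7, 13.0)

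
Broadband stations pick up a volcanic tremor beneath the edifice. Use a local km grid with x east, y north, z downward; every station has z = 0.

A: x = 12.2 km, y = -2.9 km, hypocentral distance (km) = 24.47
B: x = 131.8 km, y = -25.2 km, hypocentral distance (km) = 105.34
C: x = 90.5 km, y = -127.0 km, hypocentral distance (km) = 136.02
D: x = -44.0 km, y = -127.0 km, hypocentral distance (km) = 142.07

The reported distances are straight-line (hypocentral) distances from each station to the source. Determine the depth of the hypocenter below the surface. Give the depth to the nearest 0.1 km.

Each station gives a sphere (x−x_i)² + (y−y_i)² + z² = d_i² (stations at z=0).
Subtracting the A sphere from B and C: z² cancels, leaving linear equations in x and y:
239.2 x − 44.6 y = 7351.30
156.6 x − 248.2 y = 6259.34
Solving: x ≈ 29.501, y ≈ -6.605 km (keep extra digits for the depth step; rounded: 29.5, -6.6).
Then from the A sphere: z² = 24.47² − (x − 12.2)² − (y + 2.9)² with x = 29.501, y = -6.605, so z ≈ 16.904 ≈ 16.9 km.
Check against D (with the unrounded solution): distance 142.07 ≈ 142.07 km. ✓

16.9 km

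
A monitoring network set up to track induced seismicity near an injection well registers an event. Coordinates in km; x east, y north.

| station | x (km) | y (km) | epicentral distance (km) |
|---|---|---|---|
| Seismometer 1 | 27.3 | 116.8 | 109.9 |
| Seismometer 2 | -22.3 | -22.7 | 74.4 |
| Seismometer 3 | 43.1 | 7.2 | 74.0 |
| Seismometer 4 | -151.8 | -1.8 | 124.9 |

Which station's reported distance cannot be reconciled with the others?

Seismometer 2

Solve using three stations at a time. Using Seismometer 1, Seismometer 3, Seismometer 4 (subtract circle equations pairwise → linear system) gives (x, y) ≈ (-29.3, 22.6).
Distances from that point to each station vs reported:
  Seismometer 1: calculated 109.9 vs reported 109.9 → residual 0.0 km
  Seismometer 2: calculated 45.8 vs reported 74.4 → residual 28.6 km
  Seismometer 3: calculated 74.0 vs reported 74.0 → residual 0.0 km
  Seismometer 4: calculated 124.9 vs reported 124.9 → residual 0.0 km
Seismometer 1, Seismometer 3, Seismometer 4 are mutually consistent (residuals ≈ 0); Seismometer 2 is off by 28.6 km.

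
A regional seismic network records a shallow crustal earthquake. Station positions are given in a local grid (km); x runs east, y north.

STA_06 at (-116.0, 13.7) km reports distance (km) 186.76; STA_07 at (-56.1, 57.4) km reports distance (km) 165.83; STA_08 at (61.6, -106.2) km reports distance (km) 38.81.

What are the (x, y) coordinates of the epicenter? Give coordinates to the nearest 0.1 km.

Circle about each station: (x + 116.0)² + (y − 13.7)² = 186.76²; (x + 56.1)² + (y − 57.4)² = 165.83²; (x − 61.6)² + (y + 106.2)² = 38.81².
Subtracting pairs of circle equations eliminates x²+y² and gives linear equations (the radical axes):
119.8 x + 87.4 y = 177.99
355.2 x − 239.8 y = 34802.39
Solving the 2×2 system: x ≈ 51.6, y ≈ -68.7 km.

51.6 km east, -68.7 km north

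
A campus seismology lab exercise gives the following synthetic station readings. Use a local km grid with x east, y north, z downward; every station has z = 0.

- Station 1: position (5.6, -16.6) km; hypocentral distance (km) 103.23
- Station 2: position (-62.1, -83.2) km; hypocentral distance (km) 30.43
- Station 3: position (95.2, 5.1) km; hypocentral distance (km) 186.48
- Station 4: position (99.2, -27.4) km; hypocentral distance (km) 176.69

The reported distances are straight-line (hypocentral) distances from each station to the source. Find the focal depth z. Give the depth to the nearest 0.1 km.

30.2 km

Each station gives a sphere (x−x_i)² + (y−y_i)² + z² = d_i² (stations at z=0).
Subtracting the Station 1 sphere from Station 2 and Station 3: z² cancels, leaving linear equations in x and y:
-135.4 x − 133.2 y = 20202.18
179.2 x + 43.4 y = -15336.23
Solving: x ≈ -64.803, y ≈ -85.794 km (keep extra digits for the depth step; rounded: -64.8, -85.8).
Then from the Station 1 sphere: z² = 103.23² − (x − 5.6)² − (y + 16.6)² with x = -64.803, y = -85.794, so z ≈ 30.200 ≈ 30.2 km.
Check against Station 4 (with the unrounded solution): distance 176.69 ≈ 176.69 km. ✓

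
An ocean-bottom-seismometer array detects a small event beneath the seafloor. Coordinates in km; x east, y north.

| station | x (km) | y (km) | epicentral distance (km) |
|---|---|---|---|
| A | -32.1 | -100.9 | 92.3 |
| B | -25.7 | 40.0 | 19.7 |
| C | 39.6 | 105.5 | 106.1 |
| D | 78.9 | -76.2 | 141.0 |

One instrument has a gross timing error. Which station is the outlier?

Solve using three stations at a time. Using B, C, D (subtract circle equations pairwise → linear system) gives (x, y) ≈ (-23.8, 20.4).
Distances from that point to each station vs reported:
  A: calculated 121.6 vs reported 92.3 → residual 29.3 km
  B: calculated 19.7 vs reported 19.7 → residual 0.0 km
  C: calculated 106.1 vs reported 106.1 → residual 0.0 km
  D: calculated 141.0 vs reported 141.0 → residual 0.0 km
B, C, D are mutually consistent (residuals ≈ 0); A is off by 29.3 km.

A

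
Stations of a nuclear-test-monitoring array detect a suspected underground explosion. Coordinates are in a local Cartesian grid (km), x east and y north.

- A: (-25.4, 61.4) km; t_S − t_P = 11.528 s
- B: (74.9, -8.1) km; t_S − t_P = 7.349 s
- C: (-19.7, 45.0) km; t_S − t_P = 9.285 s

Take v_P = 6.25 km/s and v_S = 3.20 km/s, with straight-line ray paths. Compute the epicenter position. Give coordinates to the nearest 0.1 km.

Distance from S−P lag: d = Δt · v_P v_S / (v_P − v_S) = Δt · (6.25·3.20)/(6.25−3.20) ≈ 6.5574·Δt.
So d_A = 75.59, d_B = 48.19, d_C = 60.89 km.
Circle about each station: (x + 25.4)² + (y − 61.4)² = 75.59²; (x − 74.9)² + (y + 8.1)² = 48.19²; (x + 19.7)² + (y − 45.0)² = 60.89².
Subtracting the A equation from the B and C equations removes the quadratic terms:
200.6 x − 139.0 y = 4652.07
11.4 x − 32.8 y = 4.23
Solving the 2×2 system: x ≈ 30.4, y ≈ 10.4 km.

(30.4, 10.4)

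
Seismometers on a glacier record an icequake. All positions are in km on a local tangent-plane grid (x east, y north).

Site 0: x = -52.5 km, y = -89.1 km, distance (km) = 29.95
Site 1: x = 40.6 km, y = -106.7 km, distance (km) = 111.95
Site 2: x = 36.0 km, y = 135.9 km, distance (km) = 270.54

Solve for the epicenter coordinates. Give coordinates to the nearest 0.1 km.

Circle about each station: (x + 52.5)² + (y + 89.1)² = 29.95²; (x − 40.6)² + (y + 106.7)² = 111.95²; (x − 36.0)² + (y − 135.9)² = 270.54².
Subtracting the Site 0 equation from the Site 1 and Site 2 equations removes the quadratic terms:
186.2 x − 35.2 y = -9297.61
177.0 x + 450.0 y = -63225.14
Solving the 2×2 system: x ≈ -71.2, y ≈ -112.5 km.

(-71.2, -112.5)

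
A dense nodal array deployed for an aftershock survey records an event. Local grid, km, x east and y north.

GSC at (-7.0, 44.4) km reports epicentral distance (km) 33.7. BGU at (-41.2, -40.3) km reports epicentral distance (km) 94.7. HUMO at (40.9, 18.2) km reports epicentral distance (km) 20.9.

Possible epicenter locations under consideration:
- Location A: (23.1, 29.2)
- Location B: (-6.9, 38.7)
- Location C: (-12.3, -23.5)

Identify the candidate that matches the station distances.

Location A

For each candidate, compare |candidate − station| to the reported distance:
Location A: residuals GSC 0.0, BGU 0.0, HUMO 0.0 → max 0.0 km
Location B: residuals GSC 28.0, BGU 8.6, HUMO 31.1 → max 31.1 km
Location C: residuals GSC 34.4, BGU 61.3, HUMO 46.7 → max 61.3 km
Only Location A has all residuals ≈ 0.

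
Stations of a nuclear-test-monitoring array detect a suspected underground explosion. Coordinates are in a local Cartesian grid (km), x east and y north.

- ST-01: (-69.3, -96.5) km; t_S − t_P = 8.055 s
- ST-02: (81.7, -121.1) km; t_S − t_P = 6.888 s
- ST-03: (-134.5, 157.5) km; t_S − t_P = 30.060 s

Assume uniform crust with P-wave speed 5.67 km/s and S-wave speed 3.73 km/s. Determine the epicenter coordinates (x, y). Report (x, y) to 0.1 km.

Distance from S−P lag: d = Δt · v_P v_S / (v_P − v_S) = Δt · (5.67·3.73)/(5.67−3.73) ≈ 10.9016·Δt.
So d_ST-01 = 87.81, d_ST-02 = 75.09, d_ST-03 = 327.70 km.
Circle about each station: (x + 69.3)² + (y + 96.5)² = 87.81²; (x − 81.7)² + (y + 121.1)² = 75.09²; (x + 134.5)² + (y − 157.5)² = 327.70².
Subtracting pairs of circle equations eliminates x²+y² and gives linear equations (the radical axes):
302.0 x − 49.2 y = 9297.45
-130.4 x + 508.0 y = -70894.93
Solving the 2×2 system: x ≈ 8.4, y ≈ -137.4 km.

(8.4, -137.4)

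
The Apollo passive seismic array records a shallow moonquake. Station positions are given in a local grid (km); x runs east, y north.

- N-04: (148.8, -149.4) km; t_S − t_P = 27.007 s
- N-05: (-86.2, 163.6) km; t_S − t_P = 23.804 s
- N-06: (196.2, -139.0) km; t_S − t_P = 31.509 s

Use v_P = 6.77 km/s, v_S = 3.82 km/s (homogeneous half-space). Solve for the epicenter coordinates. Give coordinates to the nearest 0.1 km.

Distance from S−P lag: d = Δt · v_P v_S / (v_P − v_S) = Δt · (6.77·3.82)/(6.77−3.82) ≈ 8.7666·Δt.
So d_N-04 = 236.76, d_N-05 = 208.68, d_N-06 = 276.23 km.
Circle about each station: (x − 148.8)² + (y + 149.4)² = 236.76²; (x + 86.2)² + (y − 163.6)² = 208.68²; (x − 196.2)² + (y + 139.0)² = 276.23².
Subtracting the N-04 equation from the N-05 and N-06 equations removes the quadratic terms:
-470.0 x + 626.0 y = 2241.56
94.8 x + 20.8 y = -6894.08
Solving the 2×2 system: x ≈ -63.1, y ≈ -43.8 km.
Check against N-04 (with the unrounded x, y): √((x − 148.8)²+(y + 149.4)²) = 236.76 ≈ 236.76 km. ✓

x ≈ -63.1 km, y ≈ -43.8 km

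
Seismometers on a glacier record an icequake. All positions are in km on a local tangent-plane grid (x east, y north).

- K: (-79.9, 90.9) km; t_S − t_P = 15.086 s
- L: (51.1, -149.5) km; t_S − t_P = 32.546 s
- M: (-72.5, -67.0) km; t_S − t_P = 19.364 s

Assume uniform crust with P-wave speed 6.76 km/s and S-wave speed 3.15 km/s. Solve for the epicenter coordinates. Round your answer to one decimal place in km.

Distance from S−P lag: d = Δt · v_P v_S / (v_P − v_S) = Δt · (6.76·3.15)/(6.76−3.15) ≈ 5.8986·Δt.
So d_K = 88.99, d_L = 191.98, d_M = 114.22 km.
Circle about each station: (x + 79.9)² + (y − 90.9)² = 88.99²; (x − 51.1)² + (y + 149.5)² = 191.98²; (x + 72.5)² + (y + 67.0)² = 114.22².
Subtracting the K equation from the L and M equations removes the quadratic terms:
262.0 x − 480.8 y = -18622.46
14.8 x − 315.8 y = -10028.56
Solving the 2×2 system: x ≈ -14.0, y ≈ 31.1 km.
Check against K (with the unrounded x, y): √((x + 79.9)²+(y − 90.9)²) = 88.98 ≈ 88.99 km. ✓

x ≈ -14.0 km, y ≈ 31.1 km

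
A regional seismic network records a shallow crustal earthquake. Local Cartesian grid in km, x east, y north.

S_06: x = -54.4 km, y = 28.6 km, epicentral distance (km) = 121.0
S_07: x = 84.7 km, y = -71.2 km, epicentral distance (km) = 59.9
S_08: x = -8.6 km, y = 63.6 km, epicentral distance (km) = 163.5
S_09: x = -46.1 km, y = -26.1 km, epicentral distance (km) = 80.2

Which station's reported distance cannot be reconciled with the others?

Solve using three stations at a time. Using S_06, S_07, S_09 (subtract circle equations pairwise → linear system) gives (x, y) ≈ (25.5, -62.3).
Distances from that point to each station vs reported:
  S_06: calculated 121.0 vs reported 121.0 → residual 0.0 km
  S_07: calculated 59.9 vs reported 59.9 → residual 0.0 km
  S_08: calculated 130.4 vs reported 163.5 → residual 33.1 km
  S_09: calculated 80.2 vs reported 80.2 → residual 0.0 km
S_06, S_07, S_09 are mutually consistent (residuals ≈ 0); S_08 is off by 33.1 km.

S_08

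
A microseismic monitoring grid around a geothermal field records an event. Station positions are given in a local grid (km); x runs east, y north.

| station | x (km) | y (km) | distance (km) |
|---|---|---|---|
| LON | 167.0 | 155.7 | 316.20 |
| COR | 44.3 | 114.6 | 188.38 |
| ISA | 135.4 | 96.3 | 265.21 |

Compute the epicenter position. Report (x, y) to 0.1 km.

Circle about each station: (x − 167.0)² + (y − 155.7)² = 316.20²; (x − 44.3)² + (y − 114.6)² = 188.38²; (x − 135.4)² + (y − 96.3)² = 265.21².
Subtracting the LON equation from the COR and ISA equations removes the quadratic terms:
-245.4 x − 82.2 y = 27459.58
-63.2 x − 118.8 y = 5121.46
Solving the 2×2 system: x ≈ -118.6, y ≈ 20.0 km.

(-118.6, 20.0)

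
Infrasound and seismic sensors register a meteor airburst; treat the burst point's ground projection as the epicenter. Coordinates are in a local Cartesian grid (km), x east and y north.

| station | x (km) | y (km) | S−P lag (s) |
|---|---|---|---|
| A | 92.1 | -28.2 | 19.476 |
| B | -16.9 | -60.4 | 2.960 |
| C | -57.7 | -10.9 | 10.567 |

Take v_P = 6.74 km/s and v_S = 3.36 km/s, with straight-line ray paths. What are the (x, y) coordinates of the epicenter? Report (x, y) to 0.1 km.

Distance from S−P lag: d = Δt · v_P v_S / (v_P − v_S) = Δt · (6.74·3.36)/(6.74−3.36) ≈ 6.7001·Δt.
So d_A = 130.49, d_B = 19.83, d_C = 70.80 km.
Circle about each station: (x − 92.1)² + (y + 28.2)² = 130.49²; (x + 16.9)² + (y + 60.4)² = 19.83²; (x + 57.7)² + (y + 10.9)² = 70.80².
Subtracting pairs of circle equations eliminates x²+y² and gives linear equations (the radical axes):
-218.0 x − 64.4 y = 11290.53
-299.6 x + 34.6 y = 6185.45
Solving the 2×2 system: x ≈ -29.4, y ≈ -75.8 km.

-29.4 km east, -75.8 km north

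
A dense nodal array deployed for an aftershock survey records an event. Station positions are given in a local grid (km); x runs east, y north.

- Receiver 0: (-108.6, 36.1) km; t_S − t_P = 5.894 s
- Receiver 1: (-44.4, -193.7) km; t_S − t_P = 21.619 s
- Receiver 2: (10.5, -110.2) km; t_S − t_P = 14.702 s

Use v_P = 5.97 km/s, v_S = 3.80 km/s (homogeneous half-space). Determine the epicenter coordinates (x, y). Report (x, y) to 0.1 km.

x ≈ -47.1 km, y ≈ 32.3 km

Distance from S−P lag: d = Δt · v_P v_S / (v_P − v_S) = Δt · (5.97·3.80)/(5.97−3.80) ≈ 10.4544·Δt.
So d_Receiver 0 = 61.62, d_Receiver 1 = 226.01, d_Receiver 2 = 153.70 km.
Circle about each station: (x + 108.6)² + (y − 36.1)² = 61.62²; (x + 44.4)² + (y + 193.7)² = 226.01²; (x − 10.5)² + (y + 110.2)² = 153.70².
Subtracting the Receiver 0 equation from the Receiver 1 and Receiver 2 equations removes the quadratic terms:
128.4 x − 459.6 y = -20889.62
238.2 x − 292.6 y = -20669.55
Solving the 2×2 system: x ≈ -47.1, y ≈ 32.3 km.
Check against Receiver 0 (with the unrounded x, y): √((x + 108.6)²+(y − 36.1)²) = 61.61 ≈ 61.62 km. ✓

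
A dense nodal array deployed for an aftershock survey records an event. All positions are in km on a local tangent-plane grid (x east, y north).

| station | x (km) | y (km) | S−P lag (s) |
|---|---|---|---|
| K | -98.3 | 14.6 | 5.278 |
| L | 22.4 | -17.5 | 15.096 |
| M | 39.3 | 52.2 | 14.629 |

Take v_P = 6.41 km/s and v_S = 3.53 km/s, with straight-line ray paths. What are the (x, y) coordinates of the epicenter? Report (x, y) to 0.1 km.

Distance from S−P lag: d = Δt · v_P v_S / (v_P − v_S) = Δt · (6.41·3.53)/(6.41−3.53) ≈ 7.8567·Δt.
So d_K = 41.47, d_L = 118.60, d_M = 114.94 km.
Circle about each station: (x + 98.3)² + (y − 14.6)² = 41.47²; (x − 22.4)² + (y + 17.5)² = 118.60²; (x − 39.3)² + (y − 52.2)² = 114.94².
Subtracting pairs of circle equations eliminates x²+y² and gives linear equations (the radical axes):
241.4 x − 64.2 y = -21414.24
275.2 x + 75.2 y = -17098.16
Solving the 2×2 system: x ≈ -75.6, y ≈ 49.3 km.
Check against K (with the unrounded x, y): √((x + 98.3)²+(y − 14.6)²) = 41.46 ≈ 41.47 km. ✓

(-75.6, 49.3)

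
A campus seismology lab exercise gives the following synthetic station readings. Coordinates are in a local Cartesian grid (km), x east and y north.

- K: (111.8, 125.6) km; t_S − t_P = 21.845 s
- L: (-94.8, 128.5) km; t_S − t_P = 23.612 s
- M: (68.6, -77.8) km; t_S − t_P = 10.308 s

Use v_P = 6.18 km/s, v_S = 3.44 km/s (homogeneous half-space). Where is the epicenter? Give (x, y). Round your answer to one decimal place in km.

18.2 km east, -15.7 km north

Distance from S−P lag: d = Δt · v_P v_S / (v_P − v_S) = Δt · (6.18·3.44)/(6.18−3.44) ≈ 7.7588·Δt.
So d_K = 169.49, d_L = 183.20, d_M = 79.98 km.
Circle about each station: (x − 111.8)² + (y − 125.6)² = 169.49²; (x + 94.8)² + (y − 128.5)² = 183.20²; (x − 68.6)² + (y + 77.8)² = 79.98².
Subtracting the K equation from the L and M equations removes the quadratic terms:
-413.2 x + 5.8 y = -7610.69
-86.4 x − 406.8 y = 4814.26
Solving the 2×2 system: x ≈ 18.2, y ≈ -15.7 km.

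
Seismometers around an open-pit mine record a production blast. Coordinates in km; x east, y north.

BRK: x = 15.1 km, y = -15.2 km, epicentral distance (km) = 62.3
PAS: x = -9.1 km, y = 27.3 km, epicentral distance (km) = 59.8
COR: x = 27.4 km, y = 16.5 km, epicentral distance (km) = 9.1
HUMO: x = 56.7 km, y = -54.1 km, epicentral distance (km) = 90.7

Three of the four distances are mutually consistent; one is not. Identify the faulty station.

Solve using three stations at a time. Using BRK, PAS, HUMO (subtract circle equations pairwise → linear system) gives (x, y) ≈ (50.2, 36.5).
Distances from that point to each station vs reported:
  BRK: calculated 62.6 vs reported 62.3 → residual 0.3 km
  PAS: calculated 60.1 vs reported 59.8 → residual 0.3 km
  COR: calculated 30.4 vs reported 9.1 → residual 21.3 km
  HUMO: calculated 90.9 vs reported 90.7 → residual 0.2 km
BRK, PAS, HUMO are mutually consistent (residuals ≈ 0); COR is off by 21.3 km.

COR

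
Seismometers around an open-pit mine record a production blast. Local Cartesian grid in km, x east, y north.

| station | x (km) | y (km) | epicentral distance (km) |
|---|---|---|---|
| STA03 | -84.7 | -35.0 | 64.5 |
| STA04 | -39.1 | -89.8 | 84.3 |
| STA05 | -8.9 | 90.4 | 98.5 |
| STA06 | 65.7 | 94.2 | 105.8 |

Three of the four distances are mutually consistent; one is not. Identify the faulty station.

STA06

Solve using three stations at a time. Using STA03, STA04, STA05 (subtract circle equations pairwise → linear system) gives (x, y) ≈ (-26.9, -6.4).
Distances from that point to each station vs reported:
  STA03: calculated 64.5 vs reported 64.5 → residual 0.0 km
  STA04: calculated 84.3 vs reported 84.3 → residual 0.0 km
  STA05: calculated 98.5 vs reported 98.5 → residual 0.0 km
  STA06: calculated 136.8 vs reported 105.8 → residual 31.0 km
STA03, STA04, STA05 are mutually consistent (residuals ≈ 0); STA06 is off by 31.0 km.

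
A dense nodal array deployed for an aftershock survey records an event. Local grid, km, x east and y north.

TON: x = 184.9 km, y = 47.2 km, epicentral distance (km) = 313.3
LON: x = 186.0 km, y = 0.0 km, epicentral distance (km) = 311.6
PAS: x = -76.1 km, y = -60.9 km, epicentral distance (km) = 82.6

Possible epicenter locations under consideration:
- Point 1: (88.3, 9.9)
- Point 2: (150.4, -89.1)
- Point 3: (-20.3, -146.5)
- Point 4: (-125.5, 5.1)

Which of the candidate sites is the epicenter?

For each candidate, compare |candidate − station| to the reported distance:
Point 1: residuals TON 209.7, LON 213.4, PAS 96.4 → max 213.4 km
Point 2: residuals TON 172.7, LON 215.7, PAS 145.6 → max 215.7 km
Point 3: residuals TON 31.1, LON 58.6, PAS 19.6 → max 58.6 km
Point 4: residuals TON 0.1, LON 0.1, PAS 0.2 → max 0.2 km
Only Point 4 has all residuals ≈ 0.

Point 4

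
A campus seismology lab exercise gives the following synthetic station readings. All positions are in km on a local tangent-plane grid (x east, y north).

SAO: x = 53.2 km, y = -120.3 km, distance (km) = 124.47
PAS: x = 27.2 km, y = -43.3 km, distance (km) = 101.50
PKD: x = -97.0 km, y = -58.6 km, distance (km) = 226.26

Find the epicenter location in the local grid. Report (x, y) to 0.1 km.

(125.8, -19.2)

Circle about each station: (x − 53.2)² + (y + 120.3)² = 124.47²; (x − 27.2)² + (y + 43.3)² = 101.50²; (x + 97.0)² + (y + 58.6)² = 226.26².
Subtracting pairs of circle equations eliminates x²+y² and gives linear equations (the radical axes):
-52.0 x + 154.0 y = -9497.07
-300.4 x + 123.4 y = -40160.18
Solving the 2×2 system: x ≈ 125.8, y ≈ -19.2 km.
Check against SAO (with the unrounded x, y): √((x − 53.2)²+(y + 120.3)²) = 124.48 ≈ 124.47 km. ✓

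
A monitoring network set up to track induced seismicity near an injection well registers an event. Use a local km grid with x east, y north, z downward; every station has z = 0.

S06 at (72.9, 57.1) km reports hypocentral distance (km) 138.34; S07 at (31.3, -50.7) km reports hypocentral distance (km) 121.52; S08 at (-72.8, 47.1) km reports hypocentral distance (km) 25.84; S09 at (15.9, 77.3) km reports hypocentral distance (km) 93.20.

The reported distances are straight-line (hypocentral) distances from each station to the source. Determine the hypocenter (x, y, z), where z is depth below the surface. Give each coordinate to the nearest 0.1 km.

Each station gives a sphere (x−x_i)² + (y−y_i)² + z² = d_i² (stations at z=0).
Subtracting the S06 sphere from S07 and S08: z² cancels, leaving linear equations in x and y:
-83.2 x − 215.6 y = -653.79
-291.4 x − 20.0 y = 17413.68
Solving: x ≈ -61.598, y ≈ 26.803 km (keep extra digits for the depth step; rounded: -61.6, 26.8).
Then from the S06 sphere: z² = 138.34² − (x − 72.9)² − (y − 57.1)² with x = -61.598, y = 26.803, so z ≈ 11.416 ≈ 11.4 km.

x ≈ -61.6 km, y ≈ 26.8 km, depth ≈ 11.4 km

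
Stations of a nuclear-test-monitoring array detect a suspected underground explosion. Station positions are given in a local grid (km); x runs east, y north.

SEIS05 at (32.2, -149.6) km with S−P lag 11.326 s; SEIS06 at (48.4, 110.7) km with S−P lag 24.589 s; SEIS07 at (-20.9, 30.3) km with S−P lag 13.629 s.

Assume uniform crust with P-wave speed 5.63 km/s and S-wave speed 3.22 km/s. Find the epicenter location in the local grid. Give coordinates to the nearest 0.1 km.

4.6 km east, -69.0 km north

Distance from S−P lag: d = Δt · v_P v_S / (v_P − v_S) = Δt · (5.63·3.22)/(5.63−3.22) ≈ 7.5222·Δt.
So d_SEIS05 = 85.20, d_SEIS06 = 184.96, d_SEIS07 = 102.52 km.
Circle about each station: (x − 32.2)² + (y + 149.6)² = 85.20²; (x − 48.4)² + (y − 110.7)² = 184.96²; (x + 20.9)² + (y − 30.3)² = 102.52².
Subtracting pairs of circle equations eliminates x²+y² and gives linear equations (the radical axes):
32.4 x + 520.6 y = -35771.11
-106.2 x + 359.8 y = -25313.41
Solving the 2×2 system: x ≈ 4.6, y ≈ -69.0 km.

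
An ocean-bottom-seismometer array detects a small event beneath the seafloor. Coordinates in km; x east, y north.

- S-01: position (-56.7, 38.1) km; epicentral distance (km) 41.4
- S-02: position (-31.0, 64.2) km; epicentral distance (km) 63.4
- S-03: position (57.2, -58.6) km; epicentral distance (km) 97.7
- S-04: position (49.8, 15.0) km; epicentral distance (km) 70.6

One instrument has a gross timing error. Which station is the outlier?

S-01

Solve using three stations at a time. Using S-02, S-03, S-04 (subtract circle equations pairwise → linear system) gives (x, y) ≈ (-19.6, 1.8).
Distances from that point to each station vs reported:
  S-01: calculated 51.9 vs reported 41.4 → residual 10.5 km
  S-02: calculated 63.4 vs reported 63.4 → residual 0.0 km
  S-03: calculated 97.7 vs reported 97.7 → residual 0.0 km
  S-04: calculated 70.6 vs reported 70.6 → residual 0.0 km
S-02, S-03, S-04 are mutually consistent (residuals ≈ 0); S-01 is off by 10.5 km.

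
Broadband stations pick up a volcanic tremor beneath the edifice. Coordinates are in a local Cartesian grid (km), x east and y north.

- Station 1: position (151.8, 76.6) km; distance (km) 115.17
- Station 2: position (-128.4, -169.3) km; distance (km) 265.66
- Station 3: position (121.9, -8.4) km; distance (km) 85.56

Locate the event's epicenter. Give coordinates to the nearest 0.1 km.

Circle about each station: (x − 151.8)² + (y − 76.6)² = 115.17²; (x + 128.4)² + (y + 169.3)² = 265.66²; (x − 121.9)² + (y + 8.4)² = 85.56².
Subtracting the Station 1 equation from the Station 2 and Station 3 equations removes the quadratic terms:
-560.4 x − 491.8 y = -41072.86
-59.8 x − 170.0 y = -8037.01
Solving the 2×2 system: x ≈ 46.0, y ≈ 31.1 km.
Check against Station 1 (with the unrounded x, y): √((x − 151.8)²+(y − 76.6)²) = 115.17 ≈ 115.17 km. ✓

46.0 km east, 31.1 km north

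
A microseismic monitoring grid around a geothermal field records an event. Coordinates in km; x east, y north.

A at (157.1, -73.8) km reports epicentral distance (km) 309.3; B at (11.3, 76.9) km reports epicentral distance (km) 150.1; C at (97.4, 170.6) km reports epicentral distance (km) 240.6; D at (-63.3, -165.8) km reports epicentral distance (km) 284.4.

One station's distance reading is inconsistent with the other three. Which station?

Solve using three stations at a time. Using B, C, D (subtract circle equations pairwise → linear system) gives (x, y) ≈ (-135.3, 109.4).
Distances from that point to each station vs reported:
  A: calculated 345.1 vs reported 309.3 → residual 35.8 km
  B: calculated 150.2 vs reported 150.1 → residual 0.1 km
  C: calculated 240.7 vs reported 240.6 → residual 0.1 km
  D: calculated 284.4 vs reported 284.4 → residual 0.0 km
B, C, D are mutually consistent (residuals ≈ 0); A is off by 35.8 km.

A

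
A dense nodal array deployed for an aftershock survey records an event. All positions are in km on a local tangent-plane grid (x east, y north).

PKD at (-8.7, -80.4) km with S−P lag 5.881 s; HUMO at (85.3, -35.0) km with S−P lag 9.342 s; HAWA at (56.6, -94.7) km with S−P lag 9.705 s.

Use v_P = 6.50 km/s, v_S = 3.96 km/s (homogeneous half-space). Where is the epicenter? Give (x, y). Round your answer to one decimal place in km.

x ≈ -8.3 km, y ≈ -20.8 km

Distance from S−P lag: d = Δt · v_P v_S / (v_P − v_S) = Δt · (6.50·3.96)/(6.50−3.96) ≈ 10.1339·Δt.
So d_PKD = 59.60, d_HUMO = 94.67, d_HAWA = 98.35 km.
Circle about each station: (x + 8.7)² + (y + 80.4)² = 59.60²; (x − 85.3)² + (y + 35.0)² = 94.67²; (x − 56.6)² + (y + 94.7)² = 98.35².
Subtracting pairs of circle equations eliminates x²+y² and gives linear equations (the radical axes):
188.0 x + 90.8 y = -3449.01
130.6 x − 28.6 y = -488.76
Solving the 2×2 system: x ≈ -8.3, y ≈ -20.8 km.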